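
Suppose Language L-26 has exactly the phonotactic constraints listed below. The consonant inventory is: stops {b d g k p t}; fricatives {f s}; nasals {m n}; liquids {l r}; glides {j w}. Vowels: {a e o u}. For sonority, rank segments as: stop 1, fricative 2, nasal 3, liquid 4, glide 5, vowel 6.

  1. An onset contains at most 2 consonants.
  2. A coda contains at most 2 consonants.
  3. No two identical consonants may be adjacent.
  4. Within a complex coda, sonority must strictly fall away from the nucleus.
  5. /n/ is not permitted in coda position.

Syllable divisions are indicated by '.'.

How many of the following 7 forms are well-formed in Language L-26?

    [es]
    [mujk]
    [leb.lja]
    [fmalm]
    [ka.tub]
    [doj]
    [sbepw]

[es] — σ1 onset /∅/, coda /s/ ok → well-formed
[mujk] — σ1 onset /m/, coda /jk/ (5→1 falls) ok → well-formed
[leb.lja] — σ1 onset /l/, coda /b/ ok; σ2 onset /lj/ (2C), coda /∅/ ok → well-formed
[fmalm] — σ1 onset /fm/ (2C), coda /lm/ (4→3 falls) ok → well-formed
[ka.tub] — σ1 onset /k/, coda /∅/ ok; σ2 onset /t/, coda /b/ ok → well-formed
[doj] — σ1 onset /d/, coda /j/ ok → well-formed
[sbepw] — violates constraint 4: syllable 1 coda /pw/: /p/ (stop, 1) → /w/ (glide, 5) does not fall → ill-formed
Well-formed: [es], [mujk], [leb.lja], [fmalm], [ka.tub], [doj] → 6.

6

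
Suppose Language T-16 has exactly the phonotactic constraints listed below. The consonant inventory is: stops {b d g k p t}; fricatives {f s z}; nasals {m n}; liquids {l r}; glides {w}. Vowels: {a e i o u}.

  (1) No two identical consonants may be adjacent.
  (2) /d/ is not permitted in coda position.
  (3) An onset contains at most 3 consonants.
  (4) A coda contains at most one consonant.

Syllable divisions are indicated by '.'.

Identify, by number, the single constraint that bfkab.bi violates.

1

bfkab.bi: adjacent identical consonants /bb/.
This is a violation of constraint 1: "No two identical consonants may be adjacent."
The remaining constraints (2, 3, 4) are satisfied.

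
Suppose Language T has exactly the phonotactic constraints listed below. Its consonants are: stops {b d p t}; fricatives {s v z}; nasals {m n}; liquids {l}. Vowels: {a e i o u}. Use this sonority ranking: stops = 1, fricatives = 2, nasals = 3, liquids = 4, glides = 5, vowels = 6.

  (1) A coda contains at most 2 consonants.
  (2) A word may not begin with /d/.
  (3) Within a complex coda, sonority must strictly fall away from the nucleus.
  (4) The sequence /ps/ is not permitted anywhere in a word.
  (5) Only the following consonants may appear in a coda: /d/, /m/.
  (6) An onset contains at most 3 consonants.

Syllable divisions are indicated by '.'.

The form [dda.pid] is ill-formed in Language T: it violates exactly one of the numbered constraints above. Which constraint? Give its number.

[dda.pid]: word begins with /d/.
This is a violation of constraint 2: "A word may not begin with /d/."
The remaining constraints (1, 3, 4, 5, 6) are satisfied.

2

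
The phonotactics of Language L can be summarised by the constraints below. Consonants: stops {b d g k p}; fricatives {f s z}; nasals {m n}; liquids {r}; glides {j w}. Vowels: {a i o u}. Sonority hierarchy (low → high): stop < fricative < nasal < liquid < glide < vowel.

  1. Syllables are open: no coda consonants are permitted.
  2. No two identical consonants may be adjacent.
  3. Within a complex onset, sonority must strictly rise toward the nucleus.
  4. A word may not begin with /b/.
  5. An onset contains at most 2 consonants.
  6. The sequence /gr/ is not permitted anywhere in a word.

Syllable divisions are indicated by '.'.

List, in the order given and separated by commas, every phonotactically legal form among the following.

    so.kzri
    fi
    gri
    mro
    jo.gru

fi, mro

so.kzri — violates constraint 5: syllable 2 onset /kzr/ has 3 consonants (> 2) → phonotactically illegal
fi — σ1 onset /f/, coda /∅/ ok → phonotactically legal
gri — violates constraint 6: contains banned sequence /gr/ → phonotactically illegal
mro — σ1 onset /mr/ (3→4 rises), coda /∅/ ok → phonotactically legal
jo.gru — violates constraint 6: contains banned sequence /gr/ → phonotactically illegal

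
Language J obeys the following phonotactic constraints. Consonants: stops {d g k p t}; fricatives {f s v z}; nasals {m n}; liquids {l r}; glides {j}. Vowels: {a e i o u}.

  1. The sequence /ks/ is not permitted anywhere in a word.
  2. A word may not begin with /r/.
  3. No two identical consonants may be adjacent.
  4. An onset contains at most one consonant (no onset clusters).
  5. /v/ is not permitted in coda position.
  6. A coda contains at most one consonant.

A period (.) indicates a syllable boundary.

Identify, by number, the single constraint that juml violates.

juml: syllable 1 coda /ml/ has 2 consonants (> 1).
This is a violation of constraint 6: "A coda contains at most one consonant."
The remaining constraints (1, 2, 3, 4, 5) are satisfied.

6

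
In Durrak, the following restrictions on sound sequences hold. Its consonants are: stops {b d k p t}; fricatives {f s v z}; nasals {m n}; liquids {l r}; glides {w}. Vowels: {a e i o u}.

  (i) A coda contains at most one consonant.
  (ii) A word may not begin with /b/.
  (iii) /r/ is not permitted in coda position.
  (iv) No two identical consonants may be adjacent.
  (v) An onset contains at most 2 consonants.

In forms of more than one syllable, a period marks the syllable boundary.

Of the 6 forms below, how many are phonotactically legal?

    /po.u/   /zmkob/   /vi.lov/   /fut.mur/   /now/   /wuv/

/po.u/ — σ1 onset /p/, coda /∅/ ok; σ2 onset /∅/, coda /∅/ ok → phonotactically legal
/zmkob/ — violates constraint (v): syllable 1 onset /zmk/ has 3 consonants (> 2) → phonotactically illegal
/vi.lov/ — σ1 onset /v/, coda /∅/ ok; σ2 onset /l/, coda /v/ ok → phonotactically legal
/fut.mur/ — violates constraint (iii): syllable 2 coda contains /r/ → phonotactically illegal
/now/ — σ1 onset /n/, coda /w/ ok → phonotactically legal
/wuv/ — σ1 onset /w/, coda /v/ ok → phonotactically legal
Phonotactically legal: /po.u/, /vi.lov/, /now/, /wuv/ → 4.

4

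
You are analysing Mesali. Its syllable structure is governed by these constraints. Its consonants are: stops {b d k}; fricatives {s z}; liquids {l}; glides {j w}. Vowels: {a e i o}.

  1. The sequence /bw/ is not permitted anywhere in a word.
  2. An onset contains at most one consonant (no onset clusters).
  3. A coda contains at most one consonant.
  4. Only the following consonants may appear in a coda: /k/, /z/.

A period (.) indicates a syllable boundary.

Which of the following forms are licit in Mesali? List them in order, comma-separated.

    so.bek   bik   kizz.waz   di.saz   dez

so.bek, bik, di.saz, dez

so.bek — σ1 onset /s/, coda /∅/ ok; σ2 onset /b/, coda /k/ ok → licit
bik — σ1 onset /b/, coda /k/ ok → licit
kizz.waz — violates constraint 3: syllable 1 coda /zz/ has 2 consonants (> 1) → illicit
di.saz — σ1 onset /d/, coda /∅/ ok; σ2 onset /s/, coda /z/ ok → licit
dez — σ1 onset /d/, coda /z/ ok → licit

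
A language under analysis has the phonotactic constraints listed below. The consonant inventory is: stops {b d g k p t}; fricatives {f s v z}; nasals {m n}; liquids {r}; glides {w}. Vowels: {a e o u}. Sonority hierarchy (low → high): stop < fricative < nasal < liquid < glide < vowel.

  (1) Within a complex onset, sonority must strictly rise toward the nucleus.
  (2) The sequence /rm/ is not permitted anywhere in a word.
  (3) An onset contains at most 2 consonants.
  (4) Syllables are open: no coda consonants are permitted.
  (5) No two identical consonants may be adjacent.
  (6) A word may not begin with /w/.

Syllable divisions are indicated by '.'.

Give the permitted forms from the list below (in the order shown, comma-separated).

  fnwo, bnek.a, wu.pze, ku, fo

ku, fo

fnwo — violates constraint 3: syllable 1 onset /fnw/ has 3 consonants (> 2) → not permitted
bnek.a — violates constraint 4: syllable 1 coda /k/ has 1 consonant (> 0) → not permitted
wu.pze — violates constraint 6: word begins with /w/ → not permitted
ku — σ1 onset /k/, coda /∅/ ok → permitted
fo — σ1 onset /f/, coda /∅/ ok → permitted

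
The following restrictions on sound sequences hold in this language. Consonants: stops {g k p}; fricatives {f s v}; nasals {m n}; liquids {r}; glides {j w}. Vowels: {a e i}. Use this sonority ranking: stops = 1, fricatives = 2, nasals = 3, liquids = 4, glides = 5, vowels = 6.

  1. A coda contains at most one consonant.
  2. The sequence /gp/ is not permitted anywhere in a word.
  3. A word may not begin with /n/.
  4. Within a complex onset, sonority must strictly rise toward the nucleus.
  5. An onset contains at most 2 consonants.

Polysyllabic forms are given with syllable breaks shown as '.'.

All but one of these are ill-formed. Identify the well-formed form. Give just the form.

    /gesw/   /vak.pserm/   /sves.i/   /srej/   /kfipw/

/srej/

/gesw/ — violates constraint 1: syllable 1 coda /sw/ has 2 consonants (> 1) → ill-formed
/vak.pserm/ — violates constraint 1: syllable 2 coda /rm/ has 2 consonants (> 1) → ill-formed
/sves.i/ — violates constraint 4: syllable 1 onset /sv/: /s/ (fricative, 2) → /v/ (fricative, 2) does not rise → ill-formed
/srej/ — σ1 onset /sr/ (2→4 rises), coda /j/ ok → well-formed
/kfipw/ — violates constraint 1: syllable 1 coda /pw/ has 2 consonants (> 1) → ill-formed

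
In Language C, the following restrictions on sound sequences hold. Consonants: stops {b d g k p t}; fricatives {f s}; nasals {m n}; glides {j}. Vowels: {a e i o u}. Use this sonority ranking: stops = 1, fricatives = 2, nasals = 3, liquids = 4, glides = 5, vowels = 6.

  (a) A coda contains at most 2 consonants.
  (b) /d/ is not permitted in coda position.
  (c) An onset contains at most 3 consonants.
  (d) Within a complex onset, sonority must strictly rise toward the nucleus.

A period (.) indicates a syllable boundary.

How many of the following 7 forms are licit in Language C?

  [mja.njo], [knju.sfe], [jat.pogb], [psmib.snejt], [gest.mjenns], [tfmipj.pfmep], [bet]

[mja.njo] — σ1 onset /mj/ (3→5 rises), coda /∅/ ok; σ2 onset /nj/ (3→5 rises), coda /∅/ ok → licit
[knju.sfe] — violates constraint (d): syllable 2 onset /sf/: /s/ (fricative, 2) → /f/ (fricative, 2) does not rise → illicit
[jat.pogb] — σ1 onset /j/, coda /t/ ok; σ2 onset /p/, coda /gb/ (2C) ok → licit
[psmib.snejt] — σ1 onset /psm/ (1→2→3 rises), coda /b/ ok; σ2 onset /sn/ (2→3 rises), coda /jt/ (2C) ok → licit
[gest.mjenns] — violates constraint (a): syllable 2 coda /nns/ has 3 consonants (> 2) → illicit
[tfmipj.pfmep] — σ1 onset /tfm/ (1→2→3 rises), coda /pj/ (2C) ok; σ2 onset /pfm/ (1→2→3 rises), coda /p/ ok → licit
[bet] — σ1 onset /b/, coda /t/ ok → licit
Licit: [mja.njo], [jat.pogb], [psmib.snejt], [tfmipj.pfmep], [bet] → 5.

5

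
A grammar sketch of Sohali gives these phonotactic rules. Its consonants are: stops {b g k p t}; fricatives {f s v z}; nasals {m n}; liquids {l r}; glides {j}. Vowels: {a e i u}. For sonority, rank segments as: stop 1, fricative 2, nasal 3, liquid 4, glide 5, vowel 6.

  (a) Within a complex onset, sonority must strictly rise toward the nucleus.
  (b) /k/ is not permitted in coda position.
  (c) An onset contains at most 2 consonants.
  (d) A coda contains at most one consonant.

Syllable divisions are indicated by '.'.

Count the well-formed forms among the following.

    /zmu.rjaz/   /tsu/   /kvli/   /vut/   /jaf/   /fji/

5

/zmu.rjaz/ — σ1 onset /zm/ (2→3 rises), coda /∅/ ok; σ2 onset /rj/ (4→5 rises), coda /z/ ok → well-formed
/tsu/ — σ1 onset /ts/ (1→2 rises), coda /∅/ ok → well-formed
/kvli/ — violates constraint (c): syllable 1 onset /kvl/ has 3 consonants (> 2) → ill-formed
/vut/ — σ1 onset /v/, coda /t/ ok → well-formed
/jaf/ — σ1 onset /j/, coda /f/ ok → well-formed
/fji/ — σ1 onset /fj/ (2→5 rises), coda /∅/ ok → well-formed
Well-formed: /zmu.rjaz/, /tsu/, /vut/, /jaf/, /fji/ → 5.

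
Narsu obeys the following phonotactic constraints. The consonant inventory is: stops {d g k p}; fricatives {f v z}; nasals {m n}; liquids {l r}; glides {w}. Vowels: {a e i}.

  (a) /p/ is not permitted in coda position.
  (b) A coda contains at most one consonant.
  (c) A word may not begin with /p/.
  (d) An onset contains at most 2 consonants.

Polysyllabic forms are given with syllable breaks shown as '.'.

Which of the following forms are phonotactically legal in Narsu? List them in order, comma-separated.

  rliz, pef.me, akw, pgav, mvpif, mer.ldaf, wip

rliz — σ1 onset /rl/ (2C), coda /z/ ok → phonotactically legal
pef.me — violates constraint (c): word begins with /p/ → phonotactically illegal
akw — violates constraint (b): syllable 1 coda /kw/ has 2 consonants (> 1) → phonotactically illegal
pgav — violates constraint (c): word begins with /p/ → phonotactically illegal
mvpif — violates constraint (d): syllable 1 onset /mvp/ has 3 consonants (> 2) → phonotactically illegal
mer.ldaf — σ1 onset /m/, coda /r/ ok; σ2 onset /ld/ (2C), coda /f/ ok → phonotactically legal
wip — violates constraint (a): syllable 1 coda contains /p/ → phonotactically illegal

rliz, mer.ldaf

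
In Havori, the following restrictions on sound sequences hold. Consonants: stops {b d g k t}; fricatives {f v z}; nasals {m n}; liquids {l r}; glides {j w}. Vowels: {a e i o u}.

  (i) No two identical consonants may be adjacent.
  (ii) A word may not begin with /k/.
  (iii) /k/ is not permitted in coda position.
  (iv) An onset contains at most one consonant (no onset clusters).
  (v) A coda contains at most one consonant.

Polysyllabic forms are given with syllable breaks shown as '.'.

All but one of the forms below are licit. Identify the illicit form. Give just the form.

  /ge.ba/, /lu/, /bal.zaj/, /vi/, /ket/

/ket/

/ge.ba/ — σ1 onset /g/, coda /∅/ ok; σ2 onset /b/, coda /∅/ ok → licit
/lu/ — σ1 onset /l/, coda /∅/ ok → licit
/bal.zaj/ — σ1 onset /b/, coda /l/ ok; σ2 onset /z/, coda /j/ ok → licit
/vi/ — σ1 onset /v/, coda /∅/ ok → licit
/ket/ — violates constraint (ii): word begins with /k/ → illicit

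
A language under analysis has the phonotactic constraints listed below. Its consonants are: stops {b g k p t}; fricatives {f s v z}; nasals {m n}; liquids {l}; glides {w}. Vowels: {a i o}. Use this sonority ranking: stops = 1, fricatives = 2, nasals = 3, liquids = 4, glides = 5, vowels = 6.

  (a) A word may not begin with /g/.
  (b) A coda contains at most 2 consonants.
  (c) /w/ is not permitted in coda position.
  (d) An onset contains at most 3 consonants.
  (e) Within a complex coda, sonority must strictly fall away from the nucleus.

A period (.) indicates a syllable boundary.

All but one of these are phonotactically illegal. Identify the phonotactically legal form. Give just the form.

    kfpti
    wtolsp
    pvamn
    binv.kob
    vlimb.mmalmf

binv.kob

kfpti — violates constraint (d): syllable 1 onset /kfpt/ has 4 consonants (> 3) → phonotactically illegal
wtolsp — violates constraint (b): syllable 1 coda /lsp/ has 3 consonants (> 2) → phonotactically illegal
pvamn — violates constraint (e): syllable 1 coda /mn/: /m/ (nasal, 3) → /n/ (nasal, 3) does not fall → phonotactically illegal
binv.kob — σ1 onset /b/, coda /nv/ (3→2 falls) ok; σ2 onset /k/, coda /b/ ok → phonotactically legal
vlimb.mmalmf — violates constraint (b): syllable 2 coda /lmf/ has 3 consonants (> 2) → phonotactically illegal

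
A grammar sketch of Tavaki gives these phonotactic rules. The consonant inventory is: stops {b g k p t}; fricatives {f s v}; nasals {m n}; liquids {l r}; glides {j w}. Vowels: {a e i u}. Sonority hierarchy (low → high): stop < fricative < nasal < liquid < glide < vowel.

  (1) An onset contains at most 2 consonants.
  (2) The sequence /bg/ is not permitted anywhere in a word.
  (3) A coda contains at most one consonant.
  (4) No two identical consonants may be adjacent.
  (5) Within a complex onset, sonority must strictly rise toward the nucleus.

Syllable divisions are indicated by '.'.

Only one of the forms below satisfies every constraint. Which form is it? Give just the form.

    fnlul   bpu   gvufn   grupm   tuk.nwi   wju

tuk.nwi

fnlul — violates constraint 1: syllable 1 onset /fnl/ has 3 consonants (> 2) → illicit
bpu — violates constraint 5: syllable 1 onset /bp/: /b/ (stop, 1) → /p/ (stop, 1) does not rise → illicit
gvufn — violates constraint 3: syllable 1 coda /fn/ has 2 consonants (> 1) → illicit
grupm — violates constraint 3: syllable 1 coda /pm/ has 2 consonants (> 1) → illicit
tuk.nwi — σ1 onset /t/, coda /k/ ok; σ2 onset /nw/ (3→5 rises), coda /∅/ ok → licit
wju — violates constraint 5: syllable 1 onset /wj/: /w/ (glide, 5) → /j/ (glide, 5) does not rise → illicit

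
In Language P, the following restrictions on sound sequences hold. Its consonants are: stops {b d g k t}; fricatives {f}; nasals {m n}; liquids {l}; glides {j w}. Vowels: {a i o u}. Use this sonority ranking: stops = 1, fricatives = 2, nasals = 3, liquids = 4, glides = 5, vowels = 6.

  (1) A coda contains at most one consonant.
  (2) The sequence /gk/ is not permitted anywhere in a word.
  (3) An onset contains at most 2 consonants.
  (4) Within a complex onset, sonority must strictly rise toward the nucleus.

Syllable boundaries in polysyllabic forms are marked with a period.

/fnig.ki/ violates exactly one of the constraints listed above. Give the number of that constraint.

/fnig.ki/: contains banned sequence /gk/.
This is a violation of constraint 2: "The sequence /gk/ is not permitted anywhere in a word."
The remaining constraints (1, 3, 4) are satisfied.

2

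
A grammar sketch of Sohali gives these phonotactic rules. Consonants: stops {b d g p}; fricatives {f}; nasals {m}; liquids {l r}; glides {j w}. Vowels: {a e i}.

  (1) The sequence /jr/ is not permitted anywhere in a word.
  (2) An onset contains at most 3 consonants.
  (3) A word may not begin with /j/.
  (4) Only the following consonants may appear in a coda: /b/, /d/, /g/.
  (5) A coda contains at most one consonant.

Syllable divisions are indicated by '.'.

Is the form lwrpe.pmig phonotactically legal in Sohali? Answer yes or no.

no

lwrpe.pmig — violates constraint 2: syllable 1 onset /lwrp/ has 4 consonants (> 3) → phonotactically illegal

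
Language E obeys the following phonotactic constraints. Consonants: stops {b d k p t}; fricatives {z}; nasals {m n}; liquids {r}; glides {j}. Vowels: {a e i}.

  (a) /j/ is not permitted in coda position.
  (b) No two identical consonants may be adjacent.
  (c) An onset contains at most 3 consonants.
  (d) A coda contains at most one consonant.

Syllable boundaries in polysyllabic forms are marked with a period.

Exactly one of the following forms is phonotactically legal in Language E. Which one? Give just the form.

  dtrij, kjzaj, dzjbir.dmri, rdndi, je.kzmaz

dtrij — violates constraint (a): syllable 1 coda contains /j/ → phonotactically illegal
kjzaj — violates constraint (a): syllable 1 coda contains /j/ → phonotactically illegal
dzjbir.dmri — violates constraint (c): syllable 1 onset /dzjb/ has 4 consonants (> 3) → phonotactically illegal
rdndi — violates constraint (c): syllable 1 onset /rdnd/ has 4 consonants (> 3) → phonotactically illegal
je.kzmaz — σ1 onset /j/, coda /∅/ ok; σ2 onset /kzm/ (3C), coda /z/ ok → phonotactically legal

je.kzmaz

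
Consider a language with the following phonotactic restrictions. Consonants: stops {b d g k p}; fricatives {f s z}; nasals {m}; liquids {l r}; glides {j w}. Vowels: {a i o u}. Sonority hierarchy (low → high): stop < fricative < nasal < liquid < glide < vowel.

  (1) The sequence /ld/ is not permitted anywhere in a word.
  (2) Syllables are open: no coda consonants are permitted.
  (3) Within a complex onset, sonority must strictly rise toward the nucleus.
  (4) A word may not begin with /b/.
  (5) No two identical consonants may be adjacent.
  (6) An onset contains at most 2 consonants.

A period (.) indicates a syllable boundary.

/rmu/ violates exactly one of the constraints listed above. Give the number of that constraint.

3

/rmu/: syllable 1 onset /rm/: /r/ (liquid, 4) → /m/ (nasal, 3) does not rise.
This is a violation of constraint 3: "Within a complex onset, sonority must strictly rise toward the nucleus."
The remaining constraints (1, 2, 4, 5, 6) are satisfied.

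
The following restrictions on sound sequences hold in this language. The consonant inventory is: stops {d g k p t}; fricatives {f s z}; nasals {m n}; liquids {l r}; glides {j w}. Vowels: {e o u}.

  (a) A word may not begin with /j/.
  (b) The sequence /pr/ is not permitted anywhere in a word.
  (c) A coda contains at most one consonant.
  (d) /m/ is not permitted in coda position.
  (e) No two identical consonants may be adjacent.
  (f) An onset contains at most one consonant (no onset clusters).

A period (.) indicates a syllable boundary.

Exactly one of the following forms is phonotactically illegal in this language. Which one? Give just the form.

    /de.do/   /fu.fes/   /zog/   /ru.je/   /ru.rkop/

/de.do/ — σ1 onset /d/, coda /∅/ ok; σ2 onset /d/, coda /∅/ ok → phonotactically legal
/fu.fes/ — σ1 onset /f/, coda /∅/ ok; σ2 onset /f/, coda /s/ ok → phonotactically legal
/zog/ — σ1 onset /z/, coda /g/ ok → phonotactically legal
/ru.je/ — σ1 onset /r/, coda /∅/ ok; σ2 onset /j/, coda /∅/ ok → phonotactically legal
/ru.rkop/ — violates constraint (f): syllable 2 onset /rk/ has 2 consonants (> 1) → phonotactically illegal

/ru.rkop/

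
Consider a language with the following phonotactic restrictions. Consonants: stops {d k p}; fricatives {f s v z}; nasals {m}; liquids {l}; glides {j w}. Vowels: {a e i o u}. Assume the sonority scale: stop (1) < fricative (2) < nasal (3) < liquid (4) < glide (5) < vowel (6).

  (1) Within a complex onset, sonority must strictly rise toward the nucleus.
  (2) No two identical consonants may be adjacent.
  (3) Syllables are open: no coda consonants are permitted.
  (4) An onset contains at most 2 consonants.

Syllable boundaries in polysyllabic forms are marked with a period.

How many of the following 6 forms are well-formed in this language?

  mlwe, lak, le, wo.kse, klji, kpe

2

mlwe — violates constraint 4: syllable 1 onset /mlw/ has 3 consonants (> 2) → ill-formed
lak — violates constraint 3: syllable 1 coda /k/ has 1 consonant (> 0) → ill-formed
le — σ1 onset /l/, coda /∅/ ok → well-formed
wo.kse — σ1 onset /w/, coda /∅/ ok; σ2 onset /ks/ (1→2 rises), coda /∅/ ok → well-formed
klji — violates constraint 4: syllable 1 onset /klj/ has 3 consonants (> 2) → ill-formed
kpe — violates constraint 1: syllable 1 onset /kp/: /k/ (stop, 1) → /p/ (stop, 1) does not rise → ill-formed
Well-formed: le, wo.kse → 2.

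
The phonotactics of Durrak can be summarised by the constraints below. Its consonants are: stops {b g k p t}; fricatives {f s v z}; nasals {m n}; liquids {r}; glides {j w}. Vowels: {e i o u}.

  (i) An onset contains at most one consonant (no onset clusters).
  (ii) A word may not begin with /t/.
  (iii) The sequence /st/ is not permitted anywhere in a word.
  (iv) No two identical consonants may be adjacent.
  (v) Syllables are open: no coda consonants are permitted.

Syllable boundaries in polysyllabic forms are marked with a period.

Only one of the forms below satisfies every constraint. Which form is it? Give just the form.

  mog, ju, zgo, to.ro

ju

mog — violates constraint (v): syllable 1 coda /g/ has 1 consonant (> 0) → not permitted
ju — σ1 onset /j/, coda /∅/ ok → permitted
zgo — violates constraint (i): syllable 1 onset /zg/ has 2 consonants (> 1) → not permitted
to.ro — violates constraint (ii): word begins with /t/ → not permitted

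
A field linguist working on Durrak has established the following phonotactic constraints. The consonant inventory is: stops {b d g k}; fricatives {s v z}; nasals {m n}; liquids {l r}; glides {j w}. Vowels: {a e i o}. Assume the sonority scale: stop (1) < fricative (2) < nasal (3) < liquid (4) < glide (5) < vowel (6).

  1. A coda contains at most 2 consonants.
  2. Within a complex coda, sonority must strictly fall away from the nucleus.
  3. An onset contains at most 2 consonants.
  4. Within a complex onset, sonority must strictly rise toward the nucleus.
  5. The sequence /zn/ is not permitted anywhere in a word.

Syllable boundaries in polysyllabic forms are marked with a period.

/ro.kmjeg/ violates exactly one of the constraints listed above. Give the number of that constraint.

/ro.kmjeg/: syllable 2 onset /kmj/ has 3 consonants (> 2).
This is a violation of constraint 3: "An onset contains at most 2 consonants."
The remaining constraints (1, 2, 4, 5) are satisfied.

3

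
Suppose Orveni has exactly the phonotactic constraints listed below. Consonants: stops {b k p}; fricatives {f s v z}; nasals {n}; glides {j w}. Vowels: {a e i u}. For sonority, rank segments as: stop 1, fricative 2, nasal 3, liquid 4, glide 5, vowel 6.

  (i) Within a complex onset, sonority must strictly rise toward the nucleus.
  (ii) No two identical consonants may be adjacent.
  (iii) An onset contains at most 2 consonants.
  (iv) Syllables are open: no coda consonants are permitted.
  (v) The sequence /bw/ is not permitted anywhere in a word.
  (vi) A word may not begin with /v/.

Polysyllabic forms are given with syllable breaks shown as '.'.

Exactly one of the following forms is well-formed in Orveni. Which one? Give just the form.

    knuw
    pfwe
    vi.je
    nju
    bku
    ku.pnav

nju

knuw — violates constraint (iv): syllable 1 coda /w/ has 1 consonant (> 0) → ill-formed
pfwe — violates constraint (iii): syllable 1 onset /pfw/ has 3 consonants (> 2) → ill-formed
vi.je — violates constraint (vi): word begins with /v/ → ill-formed
nju — σ1 onset /nj/ (3→5 rises), coda /∅/ ok → well-formed
bku — violates constraint (i): syllable 1 onset /bk/: /b/ (stop, 1) → /k/ (stop, 1) does not rise → ill-formed
ku.pnav — violates constraint (iv): syllable 2 coda /v/ has 1 consonant (> 0) → ill-formed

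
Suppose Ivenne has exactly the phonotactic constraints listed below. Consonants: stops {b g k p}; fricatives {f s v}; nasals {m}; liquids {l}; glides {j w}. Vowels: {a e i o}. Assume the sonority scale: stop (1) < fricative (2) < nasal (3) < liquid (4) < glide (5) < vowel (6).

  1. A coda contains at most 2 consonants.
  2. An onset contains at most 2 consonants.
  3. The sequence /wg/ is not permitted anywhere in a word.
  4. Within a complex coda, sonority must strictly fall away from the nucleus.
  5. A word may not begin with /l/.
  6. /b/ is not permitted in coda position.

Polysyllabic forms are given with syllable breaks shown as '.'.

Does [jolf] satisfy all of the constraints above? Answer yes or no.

[jolf] — σ1 onset /j/, coda /lf/ (4→2 falls) ok → well-formed

yes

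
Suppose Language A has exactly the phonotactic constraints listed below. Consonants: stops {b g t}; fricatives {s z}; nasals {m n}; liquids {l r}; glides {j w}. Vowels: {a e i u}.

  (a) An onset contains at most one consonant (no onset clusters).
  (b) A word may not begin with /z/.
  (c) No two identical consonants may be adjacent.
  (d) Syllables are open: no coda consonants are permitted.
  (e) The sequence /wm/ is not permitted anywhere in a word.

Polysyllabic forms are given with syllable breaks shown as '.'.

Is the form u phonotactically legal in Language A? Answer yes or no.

u — σ1 onset /∅/, coda /∅/ ok → phonotactically legal

yes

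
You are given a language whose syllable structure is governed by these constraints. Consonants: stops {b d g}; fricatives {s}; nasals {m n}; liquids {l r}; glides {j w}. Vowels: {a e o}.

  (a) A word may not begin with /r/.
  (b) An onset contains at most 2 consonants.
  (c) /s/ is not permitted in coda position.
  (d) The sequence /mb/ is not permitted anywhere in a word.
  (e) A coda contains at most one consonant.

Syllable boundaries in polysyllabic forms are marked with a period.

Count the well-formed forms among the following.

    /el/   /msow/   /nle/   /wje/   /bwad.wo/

5

/el/ — σ1 onset /∅/, coda /l/ ok → well-formed
/msow/ — σ1 onset /ms/ (2C), coda /w/ ok → well-formed
/nle/ — σ1 onset /nl/ (2C), coda /∅/ ok → well-formed
/wje/ — σ1 onset /wj/ (2C), coda /∅/ ok → well-formed
/bwad.wo/ — σ1 onset /bw/ (2C), coda /d/ ok; σ2 onset /w/, coda /∅/ ok → well-formed
Well-formed: /el/, /msow/, /nle/, /wje/, /bwad.wo/ → 5.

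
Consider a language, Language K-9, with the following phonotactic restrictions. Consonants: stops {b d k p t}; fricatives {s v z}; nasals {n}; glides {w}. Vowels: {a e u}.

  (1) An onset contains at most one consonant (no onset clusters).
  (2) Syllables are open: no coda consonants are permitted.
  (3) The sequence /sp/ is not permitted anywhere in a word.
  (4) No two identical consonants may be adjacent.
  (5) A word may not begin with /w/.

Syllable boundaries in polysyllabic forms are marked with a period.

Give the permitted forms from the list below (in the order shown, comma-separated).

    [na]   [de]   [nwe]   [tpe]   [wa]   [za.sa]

[na], [de], [za.sa]

[na] — σ1 onset /n/, coda /∅/ ok → permitted
[de] — σ1 onset /d/, coda /∅/ ok → permitted
[nwe] — violates constraint 1: syllable 1 onset /nw/ has 2 consonants (> 1) → not permitted
[tpe] — violates constraint 1: syllable 1 onset /tp/ has 2 consonants (> 1) → not permitted
[wa] — violates constraint 5: word begins with /w/ → not permitted
[za.sa] — σ1 onset /z/, coda /∅/ ok; σ2 onset /s/, coda /∅/ ok → permitted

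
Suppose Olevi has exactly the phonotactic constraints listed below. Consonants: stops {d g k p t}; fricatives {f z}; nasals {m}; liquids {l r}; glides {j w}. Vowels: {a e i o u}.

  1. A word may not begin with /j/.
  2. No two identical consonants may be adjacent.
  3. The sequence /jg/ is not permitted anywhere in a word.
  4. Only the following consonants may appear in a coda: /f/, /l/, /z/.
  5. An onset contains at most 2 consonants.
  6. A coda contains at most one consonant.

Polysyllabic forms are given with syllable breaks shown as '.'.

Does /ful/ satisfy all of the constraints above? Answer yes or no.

/ful/ — σ1 onset /f/, coda /l/ ok → permitted

yes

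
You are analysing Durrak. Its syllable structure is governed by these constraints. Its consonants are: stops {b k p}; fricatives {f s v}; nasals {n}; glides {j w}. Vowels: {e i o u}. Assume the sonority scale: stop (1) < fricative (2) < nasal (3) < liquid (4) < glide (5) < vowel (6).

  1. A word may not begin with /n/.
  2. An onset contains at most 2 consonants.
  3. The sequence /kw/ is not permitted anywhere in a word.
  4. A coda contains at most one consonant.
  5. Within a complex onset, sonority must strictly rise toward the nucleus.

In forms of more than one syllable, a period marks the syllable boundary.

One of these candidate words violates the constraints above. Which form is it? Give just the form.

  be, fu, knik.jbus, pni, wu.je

knik.jbus

be — σ1 onset /b/, coda /∅/ ok → phonotactically legal
fu — σ1 onset /f/, coda /∅/ ok → phonotactically legal
knik.jbus — violates constraint 5: syllable 2 onset /jb/: /j/ (glide, 5) → /b/ (stop, 1) does not rise → phonotactically illegal
pni — σ1 onset /pn/ (1→3 rises), coda /∅/ ok → phonotactically legal
wu.je — σ1 onset /w/, coda /∅/ ok; σ2 onset /j/, coda /∅/ ok → phonotactically legal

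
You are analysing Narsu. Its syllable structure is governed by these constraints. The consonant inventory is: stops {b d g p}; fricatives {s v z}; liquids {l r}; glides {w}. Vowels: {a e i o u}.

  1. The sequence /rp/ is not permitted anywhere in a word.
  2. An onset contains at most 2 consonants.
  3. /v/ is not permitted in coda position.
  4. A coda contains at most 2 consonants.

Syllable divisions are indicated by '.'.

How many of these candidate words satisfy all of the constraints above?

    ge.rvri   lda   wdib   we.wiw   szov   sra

4

ge.rvri — violates constraint 2: syllable 2 onset /rvr/ has 3 consonants (> 2) → illicit
lda — σ1 onset /ld/ (2C), coda /∅/ ok → licit
wdib — σ1 onset /wd/ (2C), coda /b/ ok → licit
we.wiw — σ1 onset /w/, coda /∅/ ok; σ2 onset /w/, coda /w/ ok → licit
szov — violates constraint 3: syllable 1 coda contains /v/ → illicit
sra — σ1 onset /sr/ (2C), coda /∅/ ok → licit
Licit: lda, wdib, we.wiw, sra → 4.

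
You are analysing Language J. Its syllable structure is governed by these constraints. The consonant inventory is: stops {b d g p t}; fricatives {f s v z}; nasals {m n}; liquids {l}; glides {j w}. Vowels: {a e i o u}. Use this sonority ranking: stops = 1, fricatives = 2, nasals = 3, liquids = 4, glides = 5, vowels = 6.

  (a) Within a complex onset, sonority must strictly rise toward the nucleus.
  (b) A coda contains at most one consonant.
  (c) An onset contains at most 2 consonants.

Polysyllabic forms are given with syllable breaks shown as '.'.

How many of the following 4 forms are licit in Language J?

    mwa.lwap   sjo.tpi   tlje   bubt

mwa.lwap — σ1 onset /mw/ (3→5 rises), coda /∅/ ok; σ2 onset /lw/ (4→5 rises), coda /p/ ok → licit
sjo.tpi — violates constraint (a): syllable 2 onset /tp/: /t/ (stop, 1) → /p/ (stop, 1) does not rise → illicit
tlje — violates constraint (c): syllable 1 onset /tlj/ has 3 consonants (> 2) → illicit
bubt — violates constraint (b): syllable 1 coda /bt/ has 2 consonants (> 1) → illicit
Licit: mwa.lwap → 1.

1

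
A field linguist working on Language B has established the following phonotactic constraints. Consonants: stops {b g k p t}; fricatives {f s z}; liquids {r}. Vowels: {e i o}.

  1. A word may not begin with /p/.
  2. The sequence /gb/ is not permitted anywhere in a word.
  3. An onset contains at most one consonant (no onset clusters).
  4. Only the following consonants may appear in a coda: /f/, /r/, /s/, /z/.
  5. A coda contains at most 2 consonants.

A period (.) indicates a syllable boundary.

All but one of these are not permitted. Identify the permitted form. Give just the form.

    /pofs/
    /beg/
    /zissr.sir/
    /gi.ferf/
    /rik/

/pofs/ — violates constraint 1: word begins with /p/ → not permitted
/beg/ — violates constraint 4: syllable 1 coda contains /g/, which is not a licensed coda consonant → not permitted
/zissr.sir/ — violates constraint 5: syllable 1 coda /ssr/ has 3 consonants (> 2) → not permitted
/gi.ferf/ — σ1 onset /g/, coda /∅/ ok; σ2 onset /f/, coda /rf/ (2C) ok → permitted
/rik/ — violates constraint 4: syllable 1 coda contains /k/, which is not a licensed coda consonant → not permitted

/gi.ferf/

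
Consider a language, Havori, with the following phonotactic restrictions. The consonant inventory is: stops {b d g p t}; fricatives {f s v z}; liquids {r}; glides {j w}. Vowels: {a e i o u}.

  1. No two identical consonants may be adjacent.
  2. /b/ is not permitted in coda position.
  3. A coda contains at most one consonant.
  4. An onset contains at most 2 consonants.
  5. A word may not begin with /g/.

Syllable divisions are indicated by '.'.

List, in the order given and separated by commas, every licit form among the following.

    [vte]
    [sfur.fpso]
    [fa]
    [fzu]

[vte] — σ1 onset /vt/ (2C), coda /∅/ ok → licit
[sfur.fpso] — violates constraint 4: syllable 2 onset /fps/ has 3 consonants (> 2) → illicit
[fa] — σ1 onset /f/, coda /∅/ ok → licit
[fzu] — σ1 onset /fz/ (2C), coda /∅/ ok → licit

[vte], [fa], [fzu]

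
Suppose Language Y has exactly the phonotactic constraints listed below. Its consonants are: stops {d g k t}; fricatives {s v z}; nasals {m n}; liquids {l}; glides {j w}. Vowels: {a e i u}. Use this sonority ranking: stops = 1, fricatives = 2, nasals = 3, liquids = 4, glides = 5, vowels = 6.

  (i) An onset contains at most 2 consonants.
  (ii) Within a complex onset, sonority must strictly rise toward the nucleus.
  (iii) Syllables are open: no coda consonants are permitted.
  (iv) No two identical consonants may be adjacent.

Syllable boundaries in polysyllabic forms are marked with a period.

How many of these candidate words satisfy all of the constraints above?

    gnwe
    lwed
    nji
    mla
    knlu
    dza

gnwe — violates constraint (i): syllable 1 onset /gnw/ has 3 consonants (> 2) → phonotactically illegal
lwed — violates constraint (iii): syllable 1 coda /d/ has 1 consonant (> 0) → phonotactically illegal
nji — σ1 onset /nj/ (3→5 rises), coda /∅/ ok → phonotactically legal
mla — σ1 onset /ml/ (3→4 rises), coda /∅/ ok → phonotactically legal
knlu — violates constraint (i): syllable 1 onset /knl/ has 3 consonants (> 2) → phonotactically illegal
dza — σ1 onset /dz/ (1→2 rises), coda /∅/ ok → phonotactically legal
Phonotactically legal: nji, mla, dza → 3.

3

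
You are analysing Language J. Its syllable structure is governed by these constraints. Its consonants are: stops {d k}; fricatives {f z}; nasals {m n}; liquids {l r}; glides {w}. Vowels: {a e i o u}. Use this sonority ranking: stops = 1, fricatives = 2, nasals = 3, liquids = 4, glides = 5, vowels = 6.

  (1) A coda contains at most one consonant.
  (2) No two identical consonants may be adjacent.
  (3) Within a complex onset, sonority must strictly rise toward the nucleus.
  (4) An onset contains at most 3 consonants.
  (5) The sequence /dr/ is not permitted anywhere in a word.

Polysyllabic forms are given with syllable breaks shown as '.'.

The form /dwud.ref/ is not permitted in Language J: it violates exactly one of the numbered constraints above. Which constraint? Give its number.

/dwud.ref/: contains banned sequence /dr/.
This is a violation of constraint 5: "The sequence /dr/ is not permitted anywhere in a word."
The remaining constraints (1, 2, 3, 4) are satisfied.

5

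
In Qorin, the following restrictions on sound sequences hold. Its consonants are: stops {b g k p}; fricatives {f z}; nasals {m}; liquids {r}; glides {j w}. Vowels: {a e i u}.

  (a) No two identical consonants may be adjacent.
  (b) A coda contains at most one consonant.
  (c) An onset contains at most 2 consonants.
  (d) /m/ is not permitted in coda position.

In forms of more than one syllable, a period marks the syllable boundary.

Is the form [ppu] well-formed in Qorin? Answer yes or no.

no

[ppu] — violates constraint (a): adjacent identical consonants /pp/ → ill-formed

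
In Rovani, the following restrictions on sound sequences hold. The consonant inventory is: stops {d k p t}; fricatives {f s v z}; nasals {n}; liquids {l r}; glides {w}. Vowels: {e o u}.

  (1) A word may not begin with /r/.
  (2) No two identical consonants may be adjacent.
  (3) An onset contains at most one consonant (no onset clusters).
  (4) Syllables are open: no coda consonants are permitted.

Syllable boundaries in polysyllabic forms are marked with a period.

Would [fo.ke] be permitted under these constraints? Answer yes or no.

yes

[fo.ke] — σ1 onset /f/, coda /∅/ ok; σ2 onset /k/, coda /∅/ ok → permitted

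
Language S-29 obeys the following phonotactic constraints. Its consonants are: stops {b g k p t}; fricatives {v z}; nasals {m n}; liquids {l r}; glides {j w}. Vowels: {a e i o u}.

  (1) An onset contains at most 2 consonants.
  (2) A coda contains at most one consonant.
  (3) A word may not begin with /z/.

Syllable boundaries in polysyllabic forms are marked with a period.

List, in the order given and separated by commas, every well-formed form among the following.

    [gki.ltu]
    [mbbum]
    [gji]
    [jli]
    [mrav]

[gki.ltu], [gji], [jli], [mrav]

[gki.ltu] — σ1 onset /gk/ (2C), coda /∅/ ok; σ2 onset /lt/ (2C), coda /∅/ ok → well-formed
[mbbum] — violates constraint 1: syllable 1 onset /mbb/ has 3 consonants (> 2) → ill-formed
[gji] — σ1 onset /gj/ (2C), coda /∅/ ok → well-formed
[jli] — σ1 onset /jl/ (2C), coda /∅/ ok → well-formed
[mrav] — σ1 onset /mr/ (2C), coda /v/ ok → well-formed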